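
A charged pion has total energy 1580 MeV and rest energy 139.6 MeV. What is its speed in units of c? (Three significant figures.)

0.996c

Total energy E = γmc² gives γ = 1580/139.6 = 11.318.
Hence β = √(1 − 1/γ²) = √(1 − 0.00780658) = √0.99219342 = 0.996.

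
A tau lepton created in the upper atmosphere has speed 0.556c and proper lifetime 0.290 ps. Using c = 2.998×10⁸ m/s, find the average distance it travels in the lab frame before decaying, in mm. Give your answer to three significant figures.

0.0582 mm

Lorentz factor: γ = (1 − 0.309136)^(−1/2) = 1.2031.
Lab-frame lifetime: Δt = γτ = 1.2031 × 0.290 ps = 0.3489 ps.
Distance: d = vΔt = 0.556 × 2.998×10⁸ m/s × 3.4890×10^-13 s = 5.82×10^-5 m = 0.0582 mm.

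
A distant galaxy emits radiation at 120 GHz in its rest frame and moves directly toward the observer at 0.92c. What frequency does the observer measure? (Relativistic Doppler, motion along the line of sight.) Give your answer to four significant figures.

Relativistic Doppler (source moving toward): f_obs = f_src · √((1+β)/(1−β)).
With β = 0.92: factor = √(1.92/0.08) = 4.899.
f_obs = 120 × 4.899 = 587.9 GHz.

587.9 GHz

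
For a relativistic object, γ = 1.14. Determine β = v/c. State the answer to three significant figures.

β = √(1 − 1/γ²) = √(1 − 1/1.2996) = √0.230532 = 0.480.

0.480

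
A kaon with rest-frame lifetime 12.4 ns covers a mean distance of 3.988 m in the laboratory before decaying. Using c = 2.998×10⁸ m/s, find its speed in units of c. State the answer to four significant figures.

d = βγcτ ⇒ βγ = d/(cτ) = 3.988 m / (3.71752 m) = 1.0728.
β = (βγ)/√(1+(βγ)²) = 1.0728/√2.1509 = 0.7315.

0.7315c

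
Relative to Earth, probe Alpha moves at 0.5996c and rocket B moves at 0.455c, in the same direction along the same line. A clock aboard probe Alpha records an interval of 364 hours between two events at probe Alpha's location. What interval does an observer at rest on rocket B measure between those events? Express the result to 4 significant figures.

371.4 hours

Transform probe Alpha's velocity into rocket B's frame: (0.5996 − 0.455)/(1 − 0.5996·0.455) = 0.1446/0.727182, so the relative speed is 0.19885c.
γ for this relative speed: γ = 1/√(1 − 0.0395413) = 1.0204.
Probe Alpha's interval is proper; time dilation gives Δt_B = γΔτ = 1.0204 × 364 hours = 371.4 hours.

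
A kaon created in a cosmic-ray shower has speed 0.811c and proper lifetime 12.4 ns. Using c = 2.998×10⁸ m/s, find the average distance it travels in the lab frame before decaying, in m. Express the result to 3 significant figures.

5.15 m

With β = 0.811, γ = 1/√(1 − 0.811²) = 1/√0.342279 = 1.7093.
Lab-frame lifetime: Δt = γτ = 1.7093 × 12.4 ns = 21.195 ns.
Distance: d = vΔt = 0.811 × 2.998×10⁸ m/s × 2.1195×10^-8 s = 5.15 m.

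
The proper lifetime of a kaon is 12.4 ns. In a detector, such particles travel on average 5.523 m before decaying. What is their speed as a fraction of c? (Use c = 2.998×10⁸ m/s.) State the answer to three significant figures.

d = βγcτ ⇒ βγ = d/(cτ) = 5.523 m / (3.71752 m) = 1.4857.
β = (βγ)/√(1+(βγ)²) = 1.4857/√3.2073 = 0.830.

0.830c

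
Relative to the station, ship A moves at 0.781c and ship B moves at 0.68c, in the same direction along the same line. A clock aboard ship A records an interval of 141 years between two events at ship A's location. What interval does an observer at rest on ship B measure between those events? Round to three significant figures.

Transform ship A's velocity into ship B's frame: (0.781 − 0.68)/(1 − 0.781·0.68) = 0.101/0.46892, so the relative speed is 0.21539c.
At |u| = 0.21539c, γ = (1 − 0.0463929)^(−1/2) = 1.024.
Ship A's interval is proper; time dilation gives Δt_B = γΔτ = 1.024 × 141 years = 144 years.

144 years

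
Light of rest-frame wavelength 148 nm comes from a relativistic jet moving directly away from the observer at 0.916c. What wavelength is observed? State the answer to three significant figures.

Relativistic Doppler for wavelength: λ_obs = λ_src · √((1+β)/(1−β)).
With β = 0.916: factor = √(1.916/0.084) = 4.7759.
λ_obs = 148 × 4.7759 = 707 nm.

707 nm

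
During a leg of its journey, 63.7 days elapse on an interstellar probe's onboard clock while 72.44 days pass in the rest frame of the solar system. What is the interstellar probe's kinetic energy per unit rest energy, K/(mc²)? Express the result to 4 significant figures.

From Δt = γΔτ: γ = 72.44/63.7 = 1.13721.
Since K = (γ−1)mc², K/(mc²) = 1.13721 − 1 = 0.1372.

0.1372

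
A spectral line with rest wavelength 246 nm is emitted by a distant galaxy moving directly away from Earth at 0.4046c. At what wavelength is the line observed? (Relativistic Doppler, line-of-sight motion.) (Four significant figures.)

Relativistic Doppler for wavelength: λ_obs = λ_src · √((1+β)/(1−β)).
With β = 0.4046: factor = √(1.4046/0.5954) = 1.5359.
λ_obs = 246 × 1.5359 = 377.8 nm.

377.8 nm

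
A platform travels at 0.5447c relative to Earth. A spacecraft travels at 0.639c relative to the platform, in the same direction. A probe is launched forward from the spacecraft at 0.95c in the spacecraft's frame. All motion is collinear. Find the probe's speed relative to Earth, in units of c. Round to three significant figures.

First combine the probe and spacecraft (S''→S'): u₁ = (0.95 + 0.639)/(1 + 0.95×0.639) = 1.589/1.60705 = 0.98877.
Then combine with the platform (S'→S): u = (0.98877 + 0.5447)/(1 + 0.98877×0.5447) = 1.53347/1.538583019 = 0.99668.

0.997c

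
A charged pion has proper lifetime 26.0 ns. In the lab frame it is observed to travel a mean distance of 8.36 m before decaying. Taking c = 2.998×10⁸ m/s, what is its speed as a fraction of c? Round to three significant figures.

0.731c

Let x = d/(cτ) = 8.360 m / (2.998×10⁸ m/s × 2.600×10^-8 s) = 1.0725. Since d = βγcτ, x = βγ = β/√(1−β²).
Solving: β² = x²/(1+x²) = 1.15026/2.15026 = 0.53494, so β = 0.731.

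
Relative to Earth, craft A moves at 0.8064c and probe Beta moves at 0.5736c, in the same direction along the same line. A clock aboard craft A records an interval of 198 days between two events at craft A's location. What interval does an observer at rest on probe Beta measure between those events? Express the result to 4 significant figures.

219.7 days

Transform craft A's velocity into probe Beta's frame: (0.8064 − 0.5736)/(1 − 0.8064·0.5736) = 0.2328/0.53744896, so the relative speed is 0.43316c.
At |u| = 0.43316c, γ = (1 − 0.187628)^(−1/2) = 1.1095.
The clock on craft A records proper time, so probe Beta measures Δt = γΔτ = 1.1095 × 198 = 219.7 days.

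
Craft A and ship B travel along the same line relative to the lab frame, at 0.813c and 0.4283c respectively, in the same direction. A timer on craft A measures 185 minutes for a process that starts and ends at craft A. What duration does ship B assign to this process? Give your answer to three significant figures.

Speed of craft A in ship B's frame: u = (v_A − v_B)/(1 − v_A v_B/c²) = (0.813 − 0.4283)/(1 − 0.813×0.4283) = 0.3847/0.6517921 = 0.59022; |u| = 0.59022c.
γ for this relative speed: γ = 1/√(1 − 0.34836) = 1.2388.
The clock on craft A records proper time, so ship B measures Δt = γΔτ = 1.2388 × 185 = 229 minutes.

229 minutes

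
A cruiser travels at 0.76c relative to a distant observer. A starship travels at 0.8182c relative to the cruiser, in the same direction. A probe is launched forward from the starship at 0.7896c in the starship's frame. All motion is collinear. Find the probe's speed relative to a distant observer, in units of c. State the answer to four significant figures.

First combine the probe and starship (S''→S'): u₁ = (0.7896 + 0.8182)/(1 + 0.7896×0.8182) = 1.6078/1.64605072 = 0.97676.
Then combine with the cruiser (S'→S): u = (0.97676 + 0.76)/(1 + 0.97676×0.76) = 1.73676/1.7423376 = 0.9968.

0.9968c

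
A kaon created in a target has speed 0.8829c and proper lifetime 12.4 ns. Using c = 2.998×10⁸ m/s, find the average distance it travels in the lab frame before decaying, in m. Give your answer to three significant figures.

With β = 0.8829, γ = 1/√(1 − 0.8829²) = 1/√0.22048759 = 2.1296.
Lab-frame lifetime: Δt = γτ = 2.1296 × 12.4 ns = 26.407 ns.
Distance: d = vΔt = 0.8829 × 2.998×10⁸ m/s × 2.6407×10^-8 s = 6.99 m.

6.99 m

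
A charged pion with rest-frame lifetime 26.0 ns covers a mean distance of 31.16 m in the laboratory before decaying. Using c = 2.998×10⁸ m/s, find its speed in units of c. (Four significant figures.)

Let x = d/(cτ) = 31.16 m / (2.998×10⁸ m/s × 2.600×10^-8 s) = 3.9975. Since d = βγcτ, x = βγ = β/√(1−β²).
Solving: β² = x²/(1+x²) = 15.98/16.98 = 0.941107, so β = 0.9701.

0.9701c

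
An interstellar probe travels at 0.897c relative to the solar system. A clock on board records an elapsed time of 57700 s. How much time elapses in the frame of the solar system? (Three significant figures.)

1.31×10^5 s

β² = 0.804609, so γ = 1/√0.195391 = 2.2623.
The onboard clock measures proper time, so the interval in the rest frame of the solar system is dilated: Δt = γ·Δτ = 2.2623 × 57700 s = 1.31×10^5 s.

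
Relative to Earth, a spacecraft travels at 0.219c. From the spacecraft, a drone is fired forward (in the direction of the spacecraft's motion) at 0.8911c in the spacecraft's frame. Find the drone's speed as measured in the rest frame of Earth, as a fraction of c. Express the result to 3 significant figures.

In units of c, u = (u' + v)/(1 + u'v) with u' = 0.8911 and v = 0.219.
Numerator: 0.8911 + 0.219 = 1.1101. Denominator: 1 + (0.8911)(0.219) = 1.1951509.
u = 1.1101/1.1951509 = 0.92884, so the speed is 0.929c.

0.929c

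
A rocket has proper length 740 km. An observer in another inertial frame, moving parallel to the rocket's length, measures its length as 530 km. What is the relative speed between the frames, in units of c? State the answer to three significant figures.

Length contraction gives γ = L₀/L = 740/530 = 1.3962.
β = √(1 − 1/γ²) = √0.487015 = 0.698.

0.698c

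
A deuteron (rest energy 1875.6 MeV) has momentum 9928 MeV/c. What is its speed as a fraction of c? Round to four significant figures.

0.9826c

βγ = pc/(mc²) = 9928/1875.6 = 5.2932.
Since γ² = 1 + (βγ)² = 29.018, γ = √29.018 = 5.38684, and β = (βγ)/γ = 5.2932/5.38684 = 0.9826.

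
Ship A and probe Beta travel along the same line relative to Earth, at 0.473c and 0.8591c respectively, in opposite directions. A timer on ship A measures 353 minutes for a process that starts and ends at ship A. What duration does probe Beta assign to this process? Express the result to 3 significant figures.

1100 minutes

Transform ship A's velocity into probe Beta's frame: (0.473 + 0.8591)/(1 + 0.473·0.8591) = 1.3321/1.4063543, so the relative speed is 0.9472c.
At |u| = 0.9472c, γ = (1 − 0.897188)^(−1/2) = 3.1187.
Ship A's interval is proper; time dilation gives Δt_B = γΔτ = 3.1187 × 353 minutes = 1100 minutes.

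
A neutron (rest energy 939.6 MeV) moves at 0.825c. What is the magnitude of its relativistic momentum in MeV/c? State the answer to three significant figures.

1370 MeV/c

γ = 1/√(1 − β²) = 1/√(1 − 0.680625) = 1/√0.319375 = 1/0.565133 = 1.7695.
Momentum: p = γβ·mc = 1.7695 × 0.825 × 939.6 MeV/c = 1370 MeV/c.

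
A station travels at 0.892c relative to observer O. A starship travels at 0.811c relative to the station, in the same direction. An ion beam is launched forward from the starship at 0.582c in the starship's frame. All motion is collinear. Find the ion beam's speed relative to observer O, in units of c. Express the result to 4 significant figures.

0.9969c

Apply u = (u'+v)/(1+u'v) twice. Ion beam in the station frame: (0.582+0.811)/(1+0.582·0.811) = 1.393/1.472002 = 0.94633c.
That velocity, transformed to the rest frame of observer O: (0.94633+0.892)/(1+0.94633·0.892) = 1.83833/1.84412636 = 0.99686c.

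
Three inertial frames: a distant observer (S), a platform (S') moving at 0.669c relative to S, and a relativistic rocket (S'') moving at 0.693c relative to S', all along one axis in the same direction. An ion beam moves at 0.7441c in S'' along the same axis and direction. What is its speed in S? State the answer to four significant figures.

First combine the ion beam and relativistic rocket (S''→S'): u₁ = (0.7441 + 0.693)/(1 + 0.7441×0.693) = 1.4371/1.5156613 = 0.94817.
Then combine with the platform (S'→S): u = (0.94817 + 0.669)/(1 + 0.94817×0.669) = 1.61717/1.63432573 = 0.9895.

0.9895c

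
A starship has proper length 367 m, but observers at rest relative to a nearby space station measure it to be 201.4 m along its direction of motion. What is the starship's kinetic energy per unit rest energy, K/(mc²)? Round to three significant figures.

0.822

γ = L₀/L = 367/201.4 = 1.82224.
K/(mc²) = γ − 1 = 1.82224 − 1 = 0.822.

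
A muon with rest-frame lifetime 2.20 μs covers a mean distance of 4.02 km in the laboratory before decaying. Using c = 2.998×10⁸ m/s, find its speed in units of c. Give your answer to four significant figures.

Let x = d/(cτ) = 4020 m / (2.998×10⁸ m/s × 2.200×10^-6 s) = 6.095. Since d = βγcτ, x = βγ = β/√(1−β²).
Solving: β² = x²/(1+x²) = 37.149/38.149 = 0.973787, so β = 0.9868.

0.9868c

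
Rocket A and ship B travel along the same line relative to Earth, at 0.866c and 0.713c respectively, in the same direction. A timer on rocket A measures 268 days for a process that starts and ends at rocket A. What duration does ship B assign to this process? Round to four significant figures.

Transform rocket A's velocity into ship B's frame: (0.866 − 0.713)/(1 − 0.866·0.713) = 0.153/0.382542, so the relative speed is 0.39996c.
At |u| = 0.39996c, γ = (1 − 0.159968)^(−1/2) = 1.0911.
Rocket A's interval is proper; time dilation gives Δt_B = γΔτ = 1.0911 × 268 days = 292.4 days.

292.4 days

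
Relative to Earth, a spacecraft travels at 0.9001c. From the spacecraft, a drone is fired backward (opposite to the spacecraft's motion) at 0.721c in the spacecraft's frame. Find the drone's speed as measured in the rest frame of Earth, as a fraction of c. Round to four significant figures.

In units of c, u = (u' + v)/(1 + u'v) with u' = −0.721 and v = 0.9001.
Numerator: −0.721 + 0.9001 = 0.1791. Denominator: 1 + (−0.721)(0.9001) = 0.3510279.
u = 0.1791/0.3510279 = 0.51022, so the speed is 0.5102c.

0.5102c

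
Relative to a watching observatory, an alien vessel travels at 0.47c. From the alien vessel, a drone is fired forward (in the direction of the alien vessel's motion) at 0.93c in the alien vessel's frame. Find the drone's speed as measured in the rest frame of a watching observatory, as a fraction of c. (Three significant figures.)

In units of c, u = (u' + v)/(1 + u'v) with u' = 0.93 and v = 0.47.
Numerator: 0.93 + 0.47 = 1.4. Denominator: 1 + (0.93)(0.47) = 1.4371.
u = 1.4/1.4371 = 0.97418, so the speed is 0.974c.

0.974c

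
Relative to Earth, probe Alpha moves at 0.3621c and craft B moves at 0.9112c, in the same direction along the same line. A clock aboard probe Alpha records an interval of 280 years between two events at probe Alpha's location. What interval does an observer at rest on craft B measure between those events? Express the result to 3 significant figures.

489 years

The velocity of probe Alpha relative to craft B is (0.3621 − 0.9112)c / (1 − 0.3621×0.9112) = −0.81949c; relative speed 0.81949c.
γ for this relative speed: γ = 1/√(1 − 0.671564) = 1.7449.
Probe Alpha's interval is proper; time dilation gives Δt_B = γΔτ = 1.7449 × 280 years = 489 years.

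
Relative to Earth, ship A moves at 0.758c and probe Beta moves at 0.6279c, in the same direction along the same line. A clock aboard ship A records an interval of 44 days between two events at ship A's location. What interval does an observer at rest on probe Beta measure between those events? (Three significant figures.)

45.4 days

Transform ship A's velocity into probe Beta's frame: (0.758 − 0.6279)/(1 − 0.758·0.6279) = 0.1301/0.5240518, so the relative speed is 0.24826c.
At |u| = 0.24826c, γ = (1 − 0.061633)^(−1/2) = 1.0323.
Ship A's interval is proper; time dilation gives Δt_B = γΔτ = 1.0323 × 44 days = 45.4 days.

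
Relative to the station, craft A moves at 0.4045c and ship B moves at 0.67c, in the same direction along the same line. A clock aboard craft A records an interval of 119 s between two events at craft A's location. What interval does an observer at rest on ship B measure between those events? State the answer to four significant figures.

Transform craft A's velocity into ship B's frame: (0.4045 − 0.67)/(1 − 0.4045·0.67) = −0.2655/0.728985, so the relative speed is 0.36421c.
At |u| = 0.36421c, γ = (1 − 0.132649)^(−1/2) = 1.0737.
Craft A's interval is proper; time dilation gives Δt_B = γΔτ = 1.0737 × 119 s = 127.8 s.

127.8 s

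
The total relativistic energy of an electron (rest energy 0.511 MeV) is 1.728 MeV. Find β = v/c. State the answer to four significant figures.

0.9553

Total energy E = γmc² gives γ = 1.728/0.511 = 3.3816.
Hence β = √(1 − 1/γ²) = √(1 − 0.0874491) = √0.9125509 = 0.9553.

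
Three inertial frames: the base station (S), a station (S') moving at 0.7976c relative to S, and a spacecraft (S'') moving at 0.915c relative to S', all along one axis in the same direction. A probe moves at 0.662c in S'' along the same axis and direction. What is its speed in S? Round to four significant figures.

0.9980c

Compose velocities in two stages. Stage 1 (into S'): u₁ = (0.662+0.915)/(1+0.662×0.915) = 0.98211.
Stage 2 (into S): u = (0.98211+0.7976)/(1+0.98211×0.7976) = 0.99797, so the speed is 0.9980c.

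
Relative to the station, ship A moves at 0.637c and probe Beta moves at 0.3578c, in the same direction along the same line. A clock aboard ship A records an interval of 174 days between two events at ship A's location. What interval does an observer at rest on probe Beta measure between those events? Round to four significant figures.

The velocity of ship A relative to probe Beta is (0.637 − 0.3578)c / (1 − 0.637×0.3578) = 0.36162c; relative speed 0.36162c.
At |u| = 0.36162c, γ = (1 − 0.130769)^(−1/2) = 1.0726.
Ship A's interval is proper; time dilation gives Δt_B = γΔτ = 1.0726 × 174 days = 186.6 days.

186.6 days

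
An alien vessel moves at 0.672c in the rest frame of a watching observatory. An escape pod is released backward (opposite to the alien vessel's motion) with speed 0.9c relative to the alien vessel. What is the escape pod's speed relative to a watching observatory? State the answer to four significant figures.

0.5769c

In units of c, u = (u' + v)/(1 + u'v) with u' = −0.9 and v = 0.672.
Numerator: −0.9 + 0.672 = −0.228. Denominator: 1 + (−0.9)(0.672) = 0.3952.
u = −0.228/0.3952 = −0.57692, so the speed is 0.5769c.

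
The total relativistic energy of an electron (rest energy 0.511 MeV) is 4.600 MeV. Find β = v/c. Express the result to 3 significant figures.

Total energy E = γmc² gives γ = 4.600/0.511 = 9.002.
Hence β = √(1 − 1/γ²) = √(1 − 0.0123402) = √0.9876598 = 0.994.

0.994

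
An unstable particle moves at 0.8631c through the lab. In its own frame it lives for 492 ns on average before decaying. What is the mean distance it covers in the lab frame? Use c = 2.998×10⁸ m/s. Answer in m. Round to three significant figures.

252 m

β² = 0.74494161, so γ = 1/√0.25505839 = 1.9801.
Lab-frame lifetime: Δt = γτ = 1.9801 × 492 ns = 974.21 ns.
Distance: d = vΔt = 0.8631 × 2.998×10⁸ m/s × 9.7421×10^-7 s = 252 m.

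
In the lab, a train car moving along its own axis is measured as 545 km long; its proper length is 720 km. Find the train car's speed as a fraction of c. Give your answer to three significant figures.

0.653c

Length contraction gives γ = L₀/L = 720/545 = 1.3211.
β = √(1 − 1/γ²) = √0.427034 = 0.653.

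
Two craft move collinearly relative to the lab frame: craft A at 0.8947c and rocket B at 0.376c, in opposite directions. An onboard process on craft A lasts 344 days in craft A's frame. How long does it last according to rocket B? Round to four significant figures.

1111 days

Speed of craft A in rocket B's frame: u = (v_A + v_B)/(1 + v_A v_B/c²) = (0.8947 + 0.376)/(1 + 0.8947×0.376) = 1.2707/1.3364072 = 0.95083; |u| = 0.95083c.
γ for this relative speed: γ = 1/√(1 − 0.904078) = 3.2288.
Craft A's interval is proper; time dilation gives Δt_B = γΔτ = 3.2288 × 344 days = 1111 days.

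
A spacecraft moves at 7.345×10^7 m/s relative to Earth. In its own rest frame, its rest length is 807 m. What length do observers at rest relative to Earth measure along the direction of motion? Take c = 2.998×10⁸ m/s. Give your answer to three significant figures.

β = v/c = (7.345×10^7 m/s)/(2.998×10⁸ m/s) = 0.244997.
γ = 1/√(1 − β²) = 1/√(1 − 0.06002353) = 1/√0.9399765 = 1/0.969524 = 1.0314.
Length contraction: L = L₀/γ = 807/1.0314 = 782 m.

782 m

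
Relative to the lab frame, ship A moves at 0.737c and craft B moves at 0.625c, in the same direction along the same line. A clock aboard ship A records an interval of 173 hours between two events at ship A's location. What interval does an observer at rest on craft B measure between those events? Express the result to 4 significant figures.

The velocity of ship A relative to craft B is (0.737 − 0.625)c / (1 − 0.737×0.625) = 0.20765c; relative speed 0.20765c.
γ for this relative speed: γ = 1/√(1 − 0.0431185) = 1.0223.
Ship A's interval is proper; time dilation gives Δt_B = γΔτ = 1.0223 × 173 hours = 176.9 hours.

176.9 hours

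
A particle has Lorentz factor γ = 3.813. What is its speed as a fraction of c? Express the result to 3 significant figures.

β = √(1 − 1/γ²) = √(1 − 1/14.538969) = √0.931219 = 0.965.

0.965c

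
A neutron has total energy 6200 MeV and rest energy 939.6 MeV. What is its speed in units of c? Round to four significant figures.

0.9884c

Total energy E = γmc² gives γ = 6200/939.6 = 6.5986.
Hence β = √(1 − 1/γ²) = √(1 − 0.0229666) = √0.9770334 = 0.9884.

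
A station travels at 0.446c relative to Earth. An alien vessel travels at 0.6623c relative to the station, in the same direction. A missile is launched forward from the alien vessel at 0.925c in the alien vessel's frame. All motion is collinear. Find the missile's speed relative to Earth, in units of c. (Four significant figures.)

0.9940c

First combine the missile and alien vessel (S''→S'): u₁ = (0.925 + 0.6623)/(1 + 0.925×0.6623) = 1.5873/1.6126275 = 0.98429.
Then combine with the station (S'→S): u = (0.98429 + 0.446)/(1 + 0.98429×0.446) = 1.43029/1.43899334 = 0.99395.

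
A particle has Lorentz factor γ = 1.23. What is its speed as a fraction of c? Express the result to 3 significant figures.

β = √(1 − 1/γ²) = √(1 − 1/1.5129) = √0.339018 = 0.582.

0.582c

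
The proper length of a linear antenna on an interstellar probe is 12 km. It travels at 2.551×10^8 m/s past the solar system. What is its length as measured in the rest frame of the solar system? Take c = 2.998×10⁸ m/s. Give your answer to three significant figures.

6.30 km

β = v/c = (2.551×10^8 m/s)/(2.998×10⁸ m/s) = 0.850901.
Lorentz factor: γ = (1 − 0.7240325)^(−1/2) = 1.9036.
Along the direction of motion the measured length is L₀/γ = 12/1.9036 = 6.30 km.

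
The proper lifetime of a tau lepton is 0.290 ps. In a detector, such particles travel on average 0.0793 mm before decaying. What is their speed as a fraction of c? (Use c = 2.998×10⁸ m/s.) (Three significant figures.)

Lab distance = (lab lifetime)·v = γτ·βc, so βγ = d/(cτ) = 7.930×10^-5/(2.998×10⁸ × 2.900×10^-13) = 0.9121.
With βγ = 0.9121: γ² = 1 + (βγ)² = 1.831926, and β = (βγ)/γ = 0.9121/1.35349 = 0.674.

0.674c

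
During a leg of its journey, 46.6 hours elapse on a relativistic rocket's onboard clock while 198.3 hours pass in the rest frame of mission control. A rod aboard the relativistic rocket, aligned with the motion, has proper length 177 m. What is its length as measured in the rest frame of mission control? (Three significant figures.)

γ = Δt/Δτ = 198.3/46.6 = 4.25536.
L = L₀/γ = 177/4.25536 = 41.6 m.

41.6 m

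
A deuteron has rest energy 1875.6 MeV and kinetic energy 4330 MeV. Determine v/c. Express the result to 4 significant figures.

K = (γ−1)mc², so γ = 1 + 4330/1875.6 = 3.3086.
Then v/c = √(1 − γ⁻²) = √(1 − 0.0913506) = √0.9086494 = 0.9532.

0.9532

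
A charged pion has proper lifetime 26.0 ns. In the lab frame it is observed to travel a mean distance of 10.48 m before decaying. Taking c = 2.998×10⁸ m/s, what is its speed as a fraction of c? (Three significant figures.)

Let x = d/(cτ) = 10.48 m / (2.998×10⁸ m/s × 2.600×10^-8 s) = 1.3445. Since d = βγcτ, x = βγ = β/√(1−β²).
Solving: β² = x²/(1+x²) = 1.80768/2.80768 = 0.643834, so β = 0.802.

0.802c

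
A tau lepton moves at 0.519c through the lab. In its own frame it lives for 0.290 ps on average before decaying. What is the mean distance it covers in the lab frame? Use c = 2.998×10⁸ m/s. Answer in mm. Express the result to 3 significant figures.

0.0528 mm

γ = 1/√(1 − β²) = 1/√(1 − 0.269361) = 1/√0.730639 = 1/0.854774 = 1.1699.
Lab-frame lifetime: Δt = γτ = 1.1699 × 0.290 ps = 0.33927 ps.
Distance: d = vΔt = 0.519 × 2.998×10⁸ m/s × 3.3927×10^-13 s = 5.28×10^-5 m = 0.0528 mm.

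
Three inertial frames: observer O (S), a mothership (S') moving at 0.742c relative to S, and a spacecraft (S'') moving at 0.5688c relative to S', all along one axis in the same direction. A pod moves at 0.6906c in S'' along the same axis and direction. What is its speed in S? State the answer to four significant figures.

0.9852c

Apply u = (u'+v)/(1+u'v) twice. Pod in the mothership frame: (0.6906+0.5688)/(1+0.6906·0.5688) = 1.2594/1.39281328 = 0.90421c.
That velocity, transformed to the rest frame of observer O: (0.90421+0.742)/(1+0.90421·0.742) = 1.64621/1.67092382 = 0.98521c.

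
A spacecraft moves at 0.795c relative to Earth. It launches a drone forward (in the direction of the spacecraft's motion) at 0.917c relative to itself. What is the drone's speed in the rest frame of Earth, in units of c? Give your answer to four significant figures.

Relativistic velocity addition: u = (u' + v)/(1 + u'v/c²), with u' = 0.917c and v = 0.795c.
Numerator: 0.917 + 0.795 = 1.712. Denominator: 1 + (0.917)(0.795) = 1.729015.
u = 1.712/1.729015 = 0.99016, so the speed is 0.9902c.

0.9902c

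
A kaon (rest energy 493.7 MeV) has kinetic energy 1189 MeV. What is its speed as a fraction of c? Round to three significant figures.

K = (γ−1)mc², so γ = 1 + 1189/493.7 = 3.4083.
Then v/c = √(1 − γ⁻²) = √(1 − 0.0860844) = √0.9139156 = 0.956.

0.956c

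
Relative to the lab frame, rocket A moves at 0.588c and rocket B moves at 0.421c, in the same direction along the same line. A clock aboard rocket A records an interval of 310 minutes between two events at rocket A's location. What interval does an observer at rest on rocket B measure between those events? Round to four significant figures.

Speed of rocket A in rocket B's frame: u = (v_A − v_B)/(1 − v_A v_B/c²) = (0.588 − 0.421)/(1 − 0.588×0.421) = 0.167/0.752452 = 0.22194; |u| = 0.22194c.
γ for this relative speed: γ = 1/√(1 − 0.0492574) = 1.0256.
Rocket A's interval is proper; time dilation gives Δt_B = γΔτ = 1.0256 × 310 minutes = 317.9 minutes.

317.9 minutes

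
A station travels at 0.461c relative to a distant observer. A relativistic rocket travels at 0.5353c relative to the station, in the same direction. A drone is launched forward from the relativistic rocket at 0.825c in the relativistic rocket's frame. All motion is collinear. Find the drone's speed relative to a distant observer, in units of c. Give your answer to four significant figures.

Apply u = (u'+v)/(1+u'v) twice. Drone in the station frame: (0.825+0.5353)/(1+0.825·0.5353) = 1.3603/1.4416225 = 0.94359c.
That velocity, transformed to the rest frame of a distant observer: (0.94359+0.461)/(1+0.94359·0.461) = 1.40459/1.43499499 = 0.97881c.

0.9788c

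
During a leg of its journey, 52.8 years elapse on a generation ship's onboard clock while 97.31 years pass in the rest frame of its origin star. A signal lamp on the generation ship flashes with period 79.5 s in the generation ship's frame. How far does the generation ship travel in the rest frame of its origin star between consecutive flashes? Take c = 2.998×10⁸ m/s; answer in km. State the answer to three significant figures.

γ = Δt/Δτ = 97.31/52.8 = 1.84299.
β = √(1 − 1/γ²) = 0.83999. Lab-frame period = γτ = 1.84299×79.5 s = 146.52 s. Distance = βc × γτ = 0.83999 × 2.998×10⁸ m/s × 146.52 s = 3.6898×10^10 m = 3.69×10^7 km.

3.69×10^7 km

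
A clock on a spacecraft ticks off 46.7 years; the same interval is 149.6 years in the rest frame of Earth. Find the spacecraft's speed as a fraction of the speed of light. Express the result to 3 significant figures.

γ = Δt/Δτ = 149.6/46.7 = 3.2034.
β = √(1 − 1/γ²) = √(1 − 0.0974491) = √0.9025509 = 0.950.

0.950c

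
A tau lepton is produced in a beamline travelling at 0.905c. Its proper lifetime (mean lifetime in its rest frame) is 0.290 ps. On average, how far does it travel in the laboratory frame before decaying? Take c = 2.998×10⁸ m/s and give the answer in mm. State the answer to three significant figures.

γ = 1/√(1 − β²) = 1/√(1 − 0.819025) = 1/√0.180975 = 1/0.425412 = 2.3507.
Lab-frame lifetime: Δt = γτ = 2.3507 × 0.290 ps = 0.6817 ps.
Distance: d = vΔt = 0.905 × 2.998×10⁸ m/s × 6.8170×10^-13 s = 1.85×10^-4 m = 0.185 mm.

0.185 mm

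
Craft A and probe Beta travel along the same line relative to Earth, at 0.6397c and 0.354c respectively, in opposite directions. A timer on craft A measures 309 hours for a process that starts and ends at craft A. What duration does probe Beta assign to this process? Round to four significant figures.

527.2 hours

The velocity of craft A relative to probe Beta is (0.6397 + 0.354)c / (1 + 0.6397×0.354) = 0.81022c; relative speed 0.81022c.
γ for this relative speed: γ = 1/√(1 − 0.656456) = 1.7061.
Craft A's interval is proper; time dilation gives Δt_B = γΔτ = 1.7061 × 309 hours = 527.2 hours.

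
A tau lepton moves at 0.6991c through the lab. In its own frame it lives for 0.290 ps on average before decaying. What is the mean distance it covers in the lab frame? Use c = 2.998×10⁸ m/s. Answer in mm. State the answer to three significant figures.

0.0850 mm

With β = 0.6991, γ = 1/√(1 − 0.6991²) = 1/√0.51125919 = 1.3986.
Lab-frame lifetime: Δt = γτ = 1.3986 × 0.290 ps = 0.40559 ps.
Distance: d = vΔt = 0.6991 × 2.998×10⁸ m/s × 4.0559×10^-13 s = 8.50×10^-5 m = 0.0850 mm.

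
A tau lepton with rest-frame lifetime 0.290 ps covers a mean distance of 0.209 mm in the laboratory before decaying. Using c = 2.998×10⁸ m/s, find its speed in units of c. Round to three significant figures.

Let x = d/(cτ) = 2.090×10^-4 m / (2.998×10⁸ m/s × 2.900×10^-13 s) = 2.4039. Since d = βγcτ, x = βγ = β/√(1−β²).
Solving: β² = x²/(1+x²) = 5.77874/6.77874 = 0.85248, so β = 0.923.

0.923c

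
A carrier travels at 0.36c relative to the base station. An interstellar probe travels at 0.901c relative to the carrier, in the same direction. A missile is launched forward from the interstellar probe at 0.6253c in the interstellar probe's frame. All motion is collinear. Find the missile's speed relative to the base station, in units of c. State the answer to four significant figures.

First combine the missile and interstellar probe (S''→S'): u₁ = (0.6253 + 0.901)/(1 + 0.6253×0.901) = 1.5263/1.5633953 = 0.97627.
Then combine with the carrier (S'→S): u = (0.97627 + 0.36)/(1 + 0.97627×0.36) = 1.33627/1.3514572 = 0.98876.

0.9888c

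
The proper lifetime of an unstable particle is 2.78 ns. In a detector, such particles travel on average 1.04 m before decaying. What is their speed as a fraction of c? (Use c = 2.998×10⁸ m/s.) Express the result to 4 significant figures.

d = βγcτ ⇒ βγ = d/(cτ) = 1.040 m / (0.833444 m) = 1.2478.
β = (βγ)/√(1+(βγ)²) = 1.2478/√2.557 = 0.7803.

0.7803c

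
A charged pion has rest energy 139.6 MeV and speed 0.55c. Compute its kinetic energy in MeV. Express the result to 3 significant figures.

With β = 0.55, γ = 1/√(1 − 0.55²) = 1/√0.6975 = 1.19737.
Kinetic energy: K = (γ − 1)mc² = (1.19737 − 1) × 139.6 MeV = 0.19737 × 139.6 = 27.6 MeV.

27.6 MeV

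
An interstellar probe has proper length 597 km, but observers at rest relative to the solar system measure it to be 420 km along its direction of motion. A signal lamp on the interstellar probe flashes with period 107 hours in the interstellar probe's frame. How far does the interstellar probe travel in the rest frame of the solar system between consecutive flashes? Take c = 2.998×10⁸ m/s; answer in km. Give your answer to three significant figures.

Length contraction gives γ = L₀/L = 597/420 = 1.42143.
β = √(1 − 1/γ²) = 0.71068. Lab-frame period = γτ = 1.42143×107 hours = 152.09 hours. Distance = βc × γτ = 0.71068 × 2.998×10⁸ m/s × 547524 s = 1.1666×10^14 m = 1.17×10^11 km.

1.17×10^11 km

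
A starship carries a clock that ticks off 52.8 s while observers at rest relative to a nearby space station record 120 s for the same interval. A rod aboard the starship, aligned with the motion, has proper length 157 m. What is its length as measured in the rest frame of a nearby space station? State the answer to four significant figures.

The time-dilation ratio gives γ = 120/52.8 = 2.27273.
L = L₀/γ = 157/2.27273 = 69.08 m.

69.08 m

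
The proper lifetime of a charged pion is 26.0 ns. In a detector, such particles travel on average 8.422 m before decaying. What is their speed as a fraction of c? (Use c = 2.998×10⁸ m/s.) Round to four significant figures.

Lab distance = (lab lifetime)·v = γτ·βc, so βγ = d/(cτ) = 8.422/(2.998×10⁸ × 2.600×10^-8) = 1.0805.
With βγ = 1.0805: γ² = 1 + (βγ)² = 2.16748, and β = (βγ)/γ = 1.0805/1.47224 = 0.7339.

0.7339c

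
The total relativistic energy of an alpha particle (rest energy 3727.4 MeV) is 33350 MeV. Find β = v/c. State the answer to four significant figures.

0.9937

Total energy E = γmc² gives γ = 33350/3727.4 = 8.9473.
Hence β = √(1 − 1/γ²) = √(1 − 0.0124915) = √0.9875085 = 0.9937.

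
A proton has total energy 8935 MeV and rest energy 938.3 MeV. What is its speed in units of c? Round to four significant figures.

0.9945c

Total energy E = γmc² gives γ = 8935/938.3 = 9.5225.
Hence β = √(1 − 1/γ²) = √(1 − 0.011028) = √0.988972 = 0.9945.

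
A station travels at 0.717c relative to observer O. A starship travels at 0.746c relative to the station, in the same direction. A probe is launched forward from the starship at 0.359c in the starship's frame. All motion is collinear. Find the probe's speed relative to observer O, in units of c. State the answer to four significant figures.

0.9776c

First combine the probe and starship (S''→S'): u₁ = (0.359 + 0.746)/(1 + 0.359×0.746) = 1.105/1.267814 = 0.87158.
Then combine with the station (S'→S): u = (0.87158 + 0.717)/(1 + 0.87158×0.717) = 1.58858/1.62492286 = 0.97763.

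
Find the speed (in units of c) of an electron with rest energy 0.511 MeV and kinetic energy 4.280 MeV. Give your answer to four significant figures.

γ = 1 + K/(mc²) = 1 + 4.280/0.511 = 9.3757.
β = √(1 − 1/γ²) = √(1 − 0.0113761) = √0.9886239 = 0.9943.

0.9943c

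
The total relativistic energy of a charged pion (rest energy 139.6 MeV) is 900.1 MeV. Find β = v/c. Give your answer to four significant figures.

Total energy E = γmc² gives γ = 900.1/139.6 = 6.4477.
Hence β = √(1 − 1/γ²) = √(1 − 0.0240542) = √0.9759458 = 0.9879.

0.9879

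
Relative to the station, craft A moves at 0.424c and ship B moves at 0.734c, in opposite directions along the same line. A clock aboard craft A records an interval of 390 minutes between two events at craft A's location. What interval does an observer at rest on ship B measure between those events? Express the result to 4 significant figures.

Speed of craft A in ship B's frame: u = (v_A + v_B)/(1 + v_A v_B/c²) = (0.424 + 0.734)/(1 + 0.424×0.734) = 1.158/1.311216 = 0.88315; |u| = 0.88315c.
At |u| = 0.88315c, γ = (1 − 0.779954)^(−1/2) = 2.1318.
The clock on craft A records proper time, so ship B measures Δt = γΔτ = 2.1318 × 390 = 831.4 minutes.

831.4 minutes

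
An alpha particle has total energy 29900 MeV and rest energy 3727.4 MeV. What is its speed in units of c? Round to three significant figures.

γ = E/(mc²) = 29900/3727.4 = 8.0217.
β = √(1 − 1/γ²) = √(1 − 0.0155406) = √0.9844594 = 0.992.

0.992c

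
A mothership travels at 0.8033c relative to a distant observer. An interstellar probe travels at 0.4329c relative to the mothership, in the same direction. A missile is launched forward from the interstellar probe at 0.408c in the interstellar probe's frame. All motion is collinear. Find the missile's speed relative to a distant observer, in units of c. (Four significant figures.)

0.9643c

Compose velocities in two stages. Stage 1 (into S'): u₁ = (0.408+0.4329)/(1+0.408×0.4329) = 0.71467.
Stage 2 (into S): u = (0.71467+0.8033)/(1+0.71467×0.8033) = 0.96434, so the speed is 0.9643c.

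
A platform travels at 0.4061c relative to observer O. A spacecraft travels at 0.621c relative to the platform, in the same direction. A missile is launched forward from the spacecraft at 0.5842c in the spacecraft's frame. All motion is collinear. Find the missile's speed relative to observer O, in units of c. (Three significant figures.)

0.949c

Apply u = (u'+v)/(1+u'v) twice. Missile in the platform frame: (0.5842+0.621)/(1+0.5842·0.621) = 1.2052/1.3627882 = 0.88436c.
That velocity, transformed to the rest frame of observer O: (0.88436+0.4061)/(1+0.88436·0.4061) = 1.29046/1.359138596 = 0.94947c.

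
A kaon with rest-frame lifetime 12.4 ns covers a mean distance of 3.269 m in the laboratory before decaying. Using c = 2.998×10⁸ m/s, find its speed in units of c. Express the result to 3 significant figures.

Let x = d/(cτ) = 3.269 m / (2.998×10⁸ m/s × 1.240×10^-8 s) = 0.87935. Since d = βγcτ, x = βγ = β/√(1−β²).
Solving: β² = x²/(1+x²) = 0.773256/1.773256 = 0.436066, so β = 0.660.

0.660c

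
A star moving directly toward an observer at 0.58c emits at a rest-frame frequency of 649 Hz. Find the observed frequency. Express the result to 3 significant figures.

Relativistic Doppler (source moving toward): f_obs = f_src · √((1+β)/(1−β)).
With β = 0.58: factor = √(1.58/0.42) = 1.9396.
f_obs = 649 × 1.9396 = 1260 Hz.

1260 Hz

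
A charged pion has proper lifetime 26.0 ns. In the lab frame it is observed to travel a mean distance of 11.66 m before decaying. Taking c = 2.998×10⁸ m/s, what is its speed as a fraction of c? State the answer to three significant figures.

d = βγcτ ⇒ βγ = d/(cτ) = 11.66 m / (7.7948 m) = 1.4959.
β = (βγ)/√(1+(βγ)²) = 1.4959/√3.23772 = 0.831.

0.831c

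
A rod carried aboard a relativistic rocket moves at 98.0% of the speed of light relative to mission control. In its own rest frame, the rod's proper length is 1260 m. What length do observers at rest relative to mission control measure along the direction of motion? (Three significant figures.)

With β = 0.98, γ = 1/√(1 − 0.98²) = 1/√0.0396 = 5.0252.
Length contraction: L = L₀/γ = 1260/5.0252 = 251 m.

251 m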